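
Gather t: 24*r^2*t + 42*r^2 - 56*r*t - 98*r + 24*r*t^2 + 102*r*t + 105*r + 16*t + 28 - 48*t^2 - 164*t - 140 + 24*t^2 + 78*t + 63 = 42*r^2 + 7*r + t^2*(24*r - 24) + t*(24*r^2 + 46*r - 70) - 49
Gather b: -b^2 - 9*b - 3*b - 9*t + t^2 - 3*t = -b^2 - 12*b + t^2 - 12*t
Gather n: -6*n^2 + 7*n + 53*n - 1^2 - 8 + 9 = -6*n^2 + 60*n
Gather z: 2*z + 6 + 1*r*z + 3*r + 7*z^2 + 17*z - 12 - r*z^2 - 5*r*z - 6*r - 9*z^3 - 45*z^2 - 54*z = -3*r - 9*z^3 + z^2*(-r - 38) + z*(-4*r - 35) - 6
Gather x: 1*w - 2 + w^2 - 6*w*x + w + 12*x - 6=w^2 + 2*w + x*(12 - 6*w) - 8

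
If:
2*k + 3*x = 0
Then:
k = -3*x/2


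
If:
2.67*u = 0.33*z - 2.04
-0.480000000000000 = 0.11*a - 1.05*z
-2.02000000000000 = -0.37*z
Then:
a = 47.75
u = -0.09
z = 5.46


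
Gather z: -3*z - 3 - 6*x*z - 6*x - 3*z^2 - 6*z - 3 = -6*x - 3*z^2 + z*(-6*x - 9) - 6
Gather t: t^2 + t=t^2 + t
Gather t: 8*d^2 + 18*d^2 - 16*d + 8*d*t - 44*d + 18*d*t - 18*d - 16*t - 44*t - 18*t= 26*d^2 - 78*d + t*(26*d - 78)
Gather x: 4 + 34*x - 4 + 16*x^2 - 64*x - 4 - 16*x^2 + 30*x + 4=0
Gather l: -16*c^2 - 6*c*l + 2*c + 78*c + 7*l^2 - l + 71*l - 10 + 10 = -16*c^2 + 80*c + 7*l^2 + l*(70 - 6*c)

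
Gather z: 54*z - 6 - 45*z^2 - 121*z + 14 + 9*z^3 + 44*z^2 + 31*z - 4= 9*z^3 - z^2 - 36*z + 4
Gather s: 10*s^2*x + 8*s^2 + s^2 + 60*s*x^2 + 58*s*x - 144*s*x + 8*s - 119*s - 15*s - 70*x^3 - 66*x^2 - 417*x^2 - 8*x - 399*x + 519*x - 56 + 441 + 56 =s^2*(10*x + 9) + s*(60*x^2 - 86*x - 126) - 70*x^3 - 483*x^2 + 112*x + 441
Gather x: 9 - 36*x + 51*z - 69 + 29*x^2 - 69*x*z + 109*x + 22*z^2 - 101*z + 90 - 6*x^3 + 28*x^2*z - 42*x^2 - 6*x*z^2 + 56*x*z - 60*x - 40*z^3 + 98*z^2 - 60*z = -6*x^3 + x^2*(28*z - 13) + x*(-6*z^2 - 13*z + 13) - 40*z^3 + 120*z^2 - 110*z + 30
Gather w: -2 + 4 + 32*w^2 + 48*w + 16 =32*w^2 + 48*w + 18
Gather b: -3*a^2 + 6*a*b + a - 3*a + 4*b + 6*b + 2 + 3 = -3*a^2 - 2*a + b*(6*a + 10) + 5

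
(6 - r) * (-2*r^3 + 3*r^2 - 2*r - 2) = 2*r^4 - 15*r^3 + 20*r^2 - 10*r - 12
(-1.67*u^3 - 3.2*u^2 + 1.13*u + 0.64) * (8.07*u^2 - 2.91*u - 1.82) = -13.4769*u^5 - 20.9643*u^4 + 21.4705*u^3 + 7.7005*u^2 - 3.919*u - 1.1648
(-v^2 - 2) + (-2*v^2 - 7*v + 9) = -3*v^2 - 7*v + 7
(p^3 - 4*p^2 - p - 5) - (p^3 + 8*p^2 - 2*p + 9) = -12*p^2 + p - 14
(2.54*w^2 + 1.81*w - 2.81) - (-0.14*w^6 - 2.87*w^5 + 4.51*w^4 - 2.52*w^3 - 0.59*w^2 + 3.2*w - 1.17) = 0.14*w^6 + 2.87*w^5 - 4.51*w^4 + 2.52*w^3 + 3.13*w^2 - 1.39*w - 1.64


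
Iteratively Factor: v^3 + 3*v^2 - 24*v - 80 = (v + 4)*(v^2 - v - 20) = (v - 5)*(v + 4)*(v + 4)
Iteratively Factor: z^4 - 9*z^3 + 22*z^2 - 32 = (z - 4)*(z^3 - 5*z^2 + 2*z + 8) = (z - 4)*(z - 2)*(z^2 - 3*z - 4) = (z - 4)*(z - 2)*(z + 1)*(z - 4)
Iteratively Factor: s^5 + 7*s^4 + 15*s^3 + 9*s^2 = (s + 3)*(s^4 + 4*s^3 + 3*s^2) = s*(s + 3)*(s^3 + 4*s^2 + 3*s) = s^2*(s + 3)*(s^2 + 4*s + 3) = s^2*(s + 1)*(s + 3)*(s + 3)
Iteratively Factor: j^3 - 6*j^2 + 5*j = (j - 1)*(j^2 - 5*j) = j*(j - 1)*(j - 5)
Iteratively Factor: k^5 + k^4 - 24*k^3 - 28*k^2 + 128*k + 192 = (k - 4)*(k^4 + 5*k^3 - 4*k^2 - 44*k - 48) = (k - 4)*(k - 3)*(k^3 + 8*k^2 + 20*k + 16) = (k - 4)*(k - 3)*(k + 2)*(k^2 + 6*k + 8) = (k - 4)*(k - 3)*(k + 2)*(k + 4)*(k + 2)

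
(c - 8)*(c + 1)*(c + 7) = c^3 - 57*c - 56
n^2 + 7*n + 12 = (n + 3)*(n + 4)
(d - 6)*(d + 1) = d^2 - 5*d - 6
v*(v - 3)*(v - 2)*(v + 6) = v^4 + v^3 - 24*v^2 + 36*v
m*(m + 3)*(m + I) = m^3 + 3*m^2 + I*m^2 + 3*I*m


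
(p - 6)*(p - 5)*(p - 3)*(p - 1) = p^4 - 15*p^3 + 77*p^2 - 153*p + 90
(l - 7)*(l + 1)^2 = l^3 - 5*l^2 - 13*l - 7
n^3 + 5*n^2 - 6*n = n*(n - 1)*(n + 6)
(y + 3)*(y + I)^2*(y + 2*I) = y^4 + 3*y^3 + 4*I*y^3 - 5*y^2 + 12*I*y^2 - 15*y - 2*I*y - 6*I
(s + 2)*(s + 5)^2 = s^3 + 12*s^2 + 45*s + 50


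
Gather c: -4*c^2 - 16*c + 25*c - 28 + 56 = -4*c^2 + 9*c + 28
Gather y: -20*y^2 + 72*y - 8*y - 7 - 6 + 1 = -20*y^2 + 64*y - 12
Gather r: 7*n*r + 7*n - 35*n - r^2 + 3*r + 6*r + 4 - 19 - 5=-28*n - r^2 + r*(7*n + 9) - 20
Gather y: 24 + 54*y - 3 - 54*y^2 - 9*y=-54*y^2 + 45*y + 21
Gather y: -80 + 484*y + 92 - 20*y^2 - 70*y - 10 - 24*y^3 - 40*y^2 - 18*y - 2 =-24*y^3 - 60*y^2 + 396*y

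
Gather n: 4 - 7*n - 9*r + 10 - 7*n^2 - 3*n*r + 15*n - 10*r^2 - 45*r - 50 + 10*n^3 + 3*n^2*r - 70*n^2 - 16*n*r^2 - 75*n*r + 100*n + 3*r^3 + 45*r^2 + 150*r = 10*n^3 + n^2*(3*r - 77) + n*(-16*r^2 - 78*r + 108) + 3*r^3 + 35*r^2 + 96*r - 36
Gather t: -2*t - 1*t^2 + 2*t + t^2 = 0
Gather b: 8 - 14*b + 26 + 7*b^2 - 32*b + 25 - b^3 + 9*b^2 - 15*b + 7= -b^3 + 16*b^2 - 61*b + 66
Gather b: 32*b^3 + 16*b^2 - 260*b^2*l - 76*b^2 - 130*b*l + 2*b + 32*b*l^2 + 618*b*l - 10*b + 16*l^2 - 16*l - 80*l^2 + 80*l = 32*b^3 + b^2*(-260*l - 60) + b*(32*l^2 + 488*l - 8) - 64*l^2 + 64*l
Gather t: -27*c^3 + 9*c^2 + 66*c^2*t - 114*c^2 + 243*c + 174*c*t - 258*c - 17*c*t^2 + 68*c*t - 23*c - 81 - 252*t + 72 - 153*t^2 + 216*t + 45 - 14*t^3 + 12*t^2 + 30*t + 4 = -27*c^3 - 105*c^2 - 38*c - 14*t^3 + t^2*(-17*c - 141) + t*(66*c^2 + 242*c - 6) + 40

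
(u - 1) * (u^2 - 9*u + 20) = u^3 - 10*u^2 + 29*u - 20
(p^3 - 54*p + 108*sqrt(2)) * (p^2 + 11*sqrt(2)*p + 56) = p^5 + 11*sqrt(2)*p^4 + 2*p^3 - 486*sqrt(2)*p^2 - 648*p + 6048*sqrt(2)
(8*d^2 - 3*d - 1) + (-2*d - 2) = 8*d^2 - 5*d - 3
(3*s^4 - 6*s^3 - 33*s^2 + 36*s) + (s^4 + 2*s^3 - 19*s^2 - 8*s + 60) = 4*s^4 - 4*s^3 - 52*s^2 + 28*s + 60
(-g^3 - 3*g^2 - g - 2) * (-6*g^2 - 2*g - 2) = 6*g^5 + 20*g^4 + 14*g^3 + 20*g^2 + 6*g + 4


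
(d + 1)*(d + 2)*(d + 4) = d^3 + 7*d^2 + 14*d + 8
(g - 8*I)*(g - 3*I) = g^2 - 11*I*g - 24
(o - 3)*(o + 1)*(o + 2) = o^3 - 7*o - 6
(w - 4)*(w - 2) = w^2 - 6*w + 8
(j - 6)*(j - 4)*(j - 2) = j^3 - 12*j^2 + 44*j - 48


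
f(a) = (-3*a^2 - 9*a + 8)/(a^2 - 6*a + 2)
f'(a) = (6 - 2*a)*(-3*a^2 - 9*a + 8)/(a^2 - 6*a + 2)^2 + (-6*a - 9)/(a^2 - 6*a + 2) = (27*a^2 - 28*a + 30)/(a^4 - 12*a^3 + 40*a^2 - 24*a + 4)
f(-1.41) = 1.18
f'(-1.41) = 0.79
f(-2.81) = 0.36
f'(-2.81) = 0.45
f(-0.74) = 1.86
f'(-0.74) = 1.34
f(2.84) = 5.99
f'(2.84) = 3.46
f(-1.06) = 1.49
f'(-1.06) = 1.00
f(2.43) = 4.73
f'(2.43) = 2.72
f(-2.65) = 0.43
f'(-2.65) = 0.47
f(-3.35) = 0.13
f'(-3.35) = 0.38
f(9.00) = -10.90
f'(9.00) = 2.34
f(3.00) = 6.57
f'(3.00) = 3.86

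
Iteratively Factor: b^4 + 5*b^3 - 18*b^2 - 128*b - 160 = (b + 2)*(b^3 + 3*b^2 - 24*b - 80) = (b + 2)*(b + 4)*(b^2 - b - 20) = (b - 5)*(b + 2)*(b + 4)*(b + 4)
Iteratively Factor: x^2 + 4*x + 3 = (x + 3)*(x + 1)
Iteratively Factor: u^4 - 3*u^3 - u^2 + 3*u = (u)*(u^3 - 3*u^2 - u + 3) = u*(u + 1)*(u^2 - 4*u + 3) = u*(u - 3)*(u + 1)*(u - 1)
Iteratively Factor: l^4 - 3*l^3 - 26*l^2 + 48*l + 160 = (l + 2)*(l^3 - 5*l^2 - 16*l + 80) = (l - 5)*(l + 2)*(l^2 - 16) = (l - 5)*(l + 2)*(l + 4)*(l - 4)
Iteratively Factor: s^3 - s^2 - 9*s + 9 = (s + 3)*(s^2 - 4*s + 3) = (s - 1)*(s + 3)*(s - 3)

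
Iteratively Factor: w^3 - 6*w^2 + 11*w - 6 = (w - 3)*(w^2 - 3*w + 2) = (w - 3)*(w - 2)*(w - 1)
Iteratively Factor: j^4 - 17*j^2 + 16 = (j + 1)*(j^3 - j^2 - 16*j + 16) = (j - 1)*(j + 1)*(j^2 - 16) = (j - 4)*(j - 1)*(j + 1)*(j + 4)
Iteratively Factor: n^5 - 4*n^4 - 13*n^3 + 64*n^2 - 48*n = (n - 4)*(n^4 - 13*n^2 + 12*n) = (n - 4)*(n - 3)*(n^3 + 3*n^2 - 4*n) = (n - 4)*(n - 3)*(n + 4)*(n^2 - n) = (n - 4)*(n - 3)*(n - 1)*(n + 4)*(n)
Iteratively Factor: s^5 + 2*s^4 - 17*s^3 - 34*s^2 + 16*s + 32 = (s + 2)*(s^4 - 17*s^2 + 16) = (s + 2)*(s + 4)*(s^3 - 4*s^2 - s + 4) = (s - 4)*(s + 2)*(s + 4)*(s^2 - 1) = (s - 4)*(s + 1)*(s + 2)*(s + 4)*(s - 1)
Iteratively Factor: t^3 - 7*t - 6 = (t + 2)*(t^2 - 2*t - 3) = (t - 3)*(t + 2)*(t + 1)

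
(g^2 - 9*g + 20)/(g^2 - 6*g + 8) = (g - 5)/(g - 2)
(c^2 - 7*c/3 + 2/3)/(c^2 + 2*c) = (3*c^2 - 7*c + 2)/(3*c*(c + 2))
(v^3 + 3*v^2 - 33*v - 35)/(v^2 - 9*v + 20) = (v^2 + 8*v + 7)/(v - 4)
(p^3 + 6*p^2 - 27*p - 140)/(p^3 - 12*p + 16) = (p^2 + 2*p - 35)/(p^2 - 4*p + 4)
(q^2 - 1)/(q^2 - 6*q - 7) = (q - 1)/(q - 7)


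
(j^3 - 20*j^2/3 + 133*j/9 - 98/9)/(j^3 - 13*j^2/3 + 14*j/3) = (j - 7/3)/j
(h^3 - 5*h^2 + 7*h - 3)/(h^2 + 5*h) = (h^3 - 5*h^2 + 7*h - 3)/(h*(h + 5))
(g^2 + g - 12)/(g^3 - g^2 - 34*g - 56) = (g - 3)/(g^2 - 5*g - 14)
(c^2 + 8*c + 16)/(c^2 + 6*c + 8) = (c + 4)/(c + 2)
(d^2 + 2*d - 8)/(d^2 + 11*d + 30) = (d^2 + 2*d - 8)/(d^2 + 11*d + 30)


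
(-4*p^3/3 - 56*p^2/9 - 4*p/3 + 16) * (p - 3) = -4*p^4/3 - 20*p^3/9 + 52*p^2/3 + 20*p - 48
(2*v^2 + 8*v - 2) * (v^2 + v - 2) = 2*v^4 + 10*v^3 + 2*v^2 - 18*v + 4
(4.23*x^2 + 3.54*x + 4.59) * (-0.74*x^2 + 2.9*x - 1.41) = -3.1302*x^4 + 9.6474*x^3 + 0.905099999999999*x^2 + 8.3196*x - 6.4719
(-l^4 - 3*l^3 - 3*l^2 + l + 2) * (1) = -l^4 - 3*l^3 - 3*l^2 + l + 2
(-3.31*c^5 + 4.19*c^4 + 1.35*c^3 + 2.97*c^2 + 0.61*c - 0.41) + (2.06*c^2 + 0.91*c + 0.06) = -3.31*c^5 + 4.19*c^4 + 1.35*c^3 + 5.03*c^2 + 1.52*c - 0.35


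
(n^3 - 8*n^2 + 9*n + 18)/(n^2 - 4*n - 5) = (n^2 - 9*n + 18)/(n - 5)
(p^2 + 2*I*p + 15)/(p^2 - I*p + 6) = (p + 5*I)/(p + 2*I)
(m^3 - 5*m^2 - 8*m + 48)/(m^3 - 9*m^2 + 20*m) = (m^2 - m - 12)/(m*(m - 5))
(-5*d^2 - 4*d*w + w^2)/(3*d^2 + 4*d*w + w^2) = (-5*d + w)/(3*d + w)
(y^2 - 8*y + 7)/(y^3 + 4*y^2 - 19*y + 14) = (y - 7)/(y^2 + 5*y - 14)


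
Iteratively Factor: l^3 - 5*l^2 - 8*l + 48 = (l + 3)*(l^2 - 8*l + 16) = (l - 4)*(l + 3)*(l - 4)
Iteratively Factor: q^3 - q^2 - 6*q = (q - 3)*(q^2 + 2*q) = q*(q - 3)*(q + 2)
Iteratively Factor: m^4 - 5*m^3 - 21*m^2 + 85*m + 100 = (m + 1)*(m^3 - 6*m^2 - 15*m + 100) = (m - 5)*(m + 1)*(m^2 - m - 20) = (m - 5)*(m + 1)*(m + 4)*(m - 5)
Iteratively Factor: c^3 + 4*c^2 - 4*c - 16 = (c + 2)*(c^2 + 2*c - 8) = (c + 2)*(c + 4)*(c - 2)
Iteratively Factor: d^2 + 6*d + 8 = (d + 4)*(d + 2)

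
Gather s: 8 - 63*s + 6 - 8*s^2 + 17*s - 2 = -8*s^2 - 46*s + 12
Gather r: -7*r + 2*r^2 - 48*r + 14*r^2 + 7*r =16*r^2 - 48*r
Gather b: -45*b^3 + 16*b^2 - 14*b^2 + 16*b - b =-45*b^3 + 2*b^2 + 15*b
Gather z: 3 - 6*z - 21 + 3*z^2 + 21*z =3*z^2 + 15*z - 18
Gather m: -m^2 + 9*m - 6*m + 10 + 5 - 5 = -m^2 + 3*m + 10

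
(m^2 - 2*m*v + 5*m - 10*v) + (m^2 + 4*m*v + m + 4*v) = 2*m^2 + 2*m*v + 6*m - 6*v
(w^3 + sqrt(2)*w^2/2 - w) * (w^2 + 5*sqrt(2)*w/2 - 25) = w^5 + 3*sqrt(2)*w^4 - 47*w^3/2 - 15*sqrt(2)*w^2 + 25*w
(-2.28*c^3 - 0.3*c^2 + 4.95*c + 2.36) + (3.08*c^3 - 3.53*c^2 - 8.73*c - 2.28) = 0.8*c^3 - 3.83*c^2 - 3.78*c + 0.0800000000000001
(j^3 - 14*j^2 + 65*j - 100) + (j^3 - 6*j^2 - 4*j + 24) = 2*j^3 - 20*j^2 + 61*j - 76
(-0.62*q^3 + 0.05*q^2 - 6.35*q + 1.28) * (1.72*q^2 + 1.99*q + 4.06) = -1.0664*q^5 - 1.1478*q^4 - 13.3397*q^3 - 10.2319*q^2 - 23.2338*q + 5.1968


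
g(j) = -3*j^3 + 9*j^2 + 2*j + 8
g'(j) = -9*j^2 + 18*j + 2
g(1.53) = 21.38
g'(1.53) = 8.47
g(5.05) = -138.74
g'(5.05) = -136.62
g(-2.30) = 87.51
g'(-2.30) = -87.01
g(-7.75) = 1929.52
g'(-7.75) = -678.06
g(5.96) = -295.51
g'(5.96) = -210.41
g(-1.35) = 29.08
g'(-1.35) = -38.70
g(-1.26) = 25.77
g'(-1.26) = -34.97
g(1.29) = 19.12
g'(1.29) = 10.24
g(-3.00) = 164.00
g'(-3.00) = -133.00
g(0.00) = 8.00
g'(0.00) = 2.00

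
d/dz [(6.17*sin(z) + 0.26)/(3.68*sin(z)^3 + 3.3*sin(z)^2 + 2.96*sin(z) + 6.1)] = (-45.4112*sin(z)^3 - 23.2314*sin(z)^2 - 1.716*sin(z) + 36.8674)*cos(z)/(13.5424*sin(z)^6 + 24.288*sin(z)^5 + 32.6756*sin(z)^4 + 64.432*sin(z)^3 + 49.0216*sin(z)^2 + 36.112*sin(z) + 37.21)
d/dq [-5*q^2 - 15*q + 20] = -10*q - 15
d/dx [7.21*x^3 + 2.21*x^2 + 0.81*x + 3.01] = 21.63*x^2 + 4.42*x + 0.81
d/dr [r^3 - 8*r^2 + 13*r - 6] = 3*r^2 - 16*r + 13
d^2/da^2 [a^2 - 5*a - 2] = 2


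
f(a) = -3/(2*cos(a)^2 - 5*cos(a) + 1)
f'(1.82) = 3.14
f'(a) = -3*(4*sin(a)*cos(a) - 5*sin(a))/(2*cos(a)^2 - 5*cos(a) + 1)^2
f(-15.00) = -0.50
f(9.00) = -0.42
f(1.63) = -2.30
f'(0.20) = 0.16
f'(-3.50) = 0.17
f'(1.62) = 9.95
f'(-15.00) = -0.44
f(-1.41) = -11.96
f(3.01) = -0.38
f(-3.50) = -0.40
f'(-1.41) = -205.33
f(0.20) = 1.52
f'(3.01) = 0.06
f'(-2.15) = -0.96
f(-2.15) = -0.69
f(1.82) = -1.27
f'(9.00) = 0.21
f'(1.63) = 9.24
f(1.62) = -2.40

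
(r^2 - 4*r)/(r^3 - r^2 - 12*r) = 1/(r + 3)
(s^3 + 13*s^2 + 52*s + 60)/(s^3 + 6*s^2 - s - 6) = (s^2 + 7*s + 10)/(s^2 - 1)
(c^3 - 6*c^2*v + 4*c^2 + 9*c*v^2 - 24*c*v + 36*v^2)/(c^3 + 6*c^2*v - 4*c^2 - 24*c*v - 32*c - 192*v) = (c^2 - 6*c*v + 9*v^2)/(c^2 + 6*c*v - 8*c - 48*v)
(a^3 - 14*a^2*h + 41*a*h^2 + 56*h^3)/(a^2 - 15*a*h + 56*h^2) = a + h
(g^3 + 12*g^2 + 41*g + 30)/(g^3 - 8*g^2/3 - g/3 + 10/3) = 3*(g^2 + 11*g + 30)/(3*g^2 - 11*g + 10)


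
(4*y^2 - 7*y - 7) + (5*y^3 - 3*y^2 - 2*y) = 5*y^3 + y^2 - 9*y - 7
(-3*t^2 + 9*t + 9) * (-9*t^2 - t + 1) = 27*t^4 - 78*t^3 - 93*t^2 + 9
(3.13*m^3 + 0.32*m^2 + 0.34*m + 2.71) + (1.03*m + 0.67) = 3.13*m^3 + 0.32*m^2 + 1.37*m + 3.38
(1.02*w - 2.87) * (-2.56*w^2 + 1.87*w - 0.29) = -2.6112*w^3 + 9.2546*w^2 - 5.6627*w + 0.8323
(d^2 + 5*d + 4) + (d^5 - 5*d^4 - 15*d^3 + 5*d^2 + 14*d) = d^5 - 5*d^4 - 15*d^3 + 6*d^2 + 19*d + 4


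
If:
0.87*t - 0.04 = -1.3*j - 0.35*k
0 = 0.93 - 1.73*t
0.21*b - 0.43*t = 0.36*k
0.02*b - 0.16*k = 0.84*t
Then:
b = -4.76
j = 0.59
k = -3.42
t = 0.54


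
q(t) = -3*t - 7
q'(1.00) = -3.00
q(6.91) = -27.73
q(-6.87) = 13.61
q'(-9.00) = -3.00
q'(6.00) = -3.00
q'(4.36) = -3.00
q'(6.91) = -3.00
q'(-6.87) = -3.00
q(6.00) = -25.00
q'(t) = -3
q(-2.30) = -0.10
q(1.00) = -10.00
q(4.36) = -20.08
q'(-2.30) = -3.00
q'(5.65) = -3.00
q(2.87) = -15.61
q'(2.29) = -3.00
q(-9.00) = 20.00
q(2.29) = -13.87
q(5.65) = -23.95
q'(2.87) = -3.00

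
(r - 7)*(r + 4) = r^2 - 3*r - 28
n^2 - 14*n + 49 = (n - 7)^2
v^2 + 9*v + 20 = (v + 4)*(v + 5)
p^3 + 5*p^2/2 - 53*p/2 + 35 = (p - 5/2)*(p - 2)*(p + 7)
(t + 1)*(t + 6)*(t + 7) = t^3 + 14*t^2 + 55*t + 42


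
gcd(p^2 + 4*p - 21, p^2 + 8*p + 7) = p + 7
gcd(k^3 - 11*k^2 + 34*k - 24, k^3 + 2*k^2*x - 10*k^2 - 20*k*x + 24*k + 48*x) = k^2 - 10*k + 24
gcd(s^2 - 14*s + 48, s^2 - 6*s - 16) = s - 8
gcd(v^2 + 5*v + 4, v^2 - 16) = v + 4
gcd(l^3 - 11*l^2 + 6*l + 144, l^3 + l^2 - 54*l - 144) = l^2 - 5*l - 24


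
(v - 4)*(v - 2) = v^2 - 6*v + 8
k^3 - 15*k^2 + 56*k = k*(k - 8)*(k - 7)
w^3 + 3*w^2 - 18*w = w*(w - 3)*(w + 6)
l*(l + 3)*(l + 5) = l^3 + 8*l^2 + 15*l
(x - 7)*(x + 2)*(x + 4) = x^3 - x^2 - 34*x - 56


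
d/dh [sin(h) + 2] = cos(h)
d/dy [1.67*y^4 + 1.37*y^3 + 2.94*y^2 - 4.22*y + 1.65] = 6.68*y^3 + 4.11*y^2 + 5.88*y - 4.22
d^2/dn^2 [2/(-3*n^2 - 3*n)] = 4*(n*(n + 1) - (2*n + 1)^2)/(3*n^3*(n + 1)^3)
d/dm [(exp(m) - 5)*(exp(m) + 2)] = (2*exp(m) - 3)*exp(m)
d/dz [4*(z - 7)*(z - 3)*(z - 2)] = 12*z^2 - 96*z + 164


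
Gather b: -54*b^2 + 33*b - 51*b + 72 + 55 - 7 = -54*b^2 - 18*b + 120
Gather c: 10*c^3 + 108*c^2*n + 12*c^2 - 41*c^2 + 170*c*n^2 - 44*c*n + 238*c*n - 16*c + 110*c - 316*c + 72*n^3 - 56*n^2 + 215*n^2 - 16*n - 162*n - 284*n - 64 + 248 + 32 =10*c^3 + c^2*(108*n - 29) + c*(170*n^2 + 194*n - 222) + 72*n^3 + 159*n^2 - 462*n + 216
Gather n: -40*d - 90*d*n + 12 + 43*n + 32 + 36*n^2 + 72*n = -40*d + 36*n^2 + n*(115 - 90*d) + 44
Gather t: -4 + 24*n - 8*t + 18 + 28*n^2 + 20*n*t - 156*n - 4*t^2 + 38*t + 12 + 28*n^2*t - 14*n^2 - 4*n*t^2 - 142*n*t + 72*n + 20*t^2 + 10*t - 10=14*n^2 - 60*n + t^2*(16 - 4*n) + t*(28*n^2 - 122*n + 40) + 16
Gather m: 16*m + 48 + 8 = 16*m + 56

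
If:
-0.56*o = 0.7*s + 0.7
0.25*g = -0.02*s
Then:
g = -0.08*s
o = -1.25*s - 1.25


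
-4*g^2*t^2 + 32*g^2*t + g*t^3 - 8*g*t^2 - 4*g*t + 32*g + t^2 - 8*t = (-4*g + t)*(t - 8)*(g*t + 1)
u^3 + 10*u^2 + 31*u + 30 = (u + 2)*(u + 3)*(u + 5)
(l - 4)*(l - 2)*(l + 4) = l^3 - 2*l^2 - 16*l + 32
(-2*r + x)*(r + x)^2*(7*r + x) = -14*r^4 - 23*r^3*x - 3*r^2*x^2 + 7*r*x^3 + x^4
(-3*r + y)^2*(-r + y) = -9*r^3 + 15*r^2*y - 7*r*y^2 + y^3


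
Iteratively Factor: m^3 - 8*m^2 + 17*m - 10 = (m - 2)*(m^2 - 6*m + 5) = (m - 5)*(m - 2)*(m - 1)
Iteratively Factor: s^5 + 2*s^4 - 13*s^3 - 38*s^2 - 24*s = (s + 2)*(s^4 - 13*s^2 - 12*s) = (s + 1)*(s + 2)*(s^3 - s^2 - 12*s) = s*(s + 1)*(s + 2)*(s^2 - s - 12) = s*(s - 4)*(s + 1)*(s + 2)*(s + 3)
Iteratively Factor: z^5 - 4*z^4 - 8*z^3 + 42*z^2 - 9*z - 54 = (z + 1)*(z^4 - 5*z^3 - 3*z^2 + 45*z - 54) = (z - 3)*(z + 1)*(z^3 - 2*z^2 - 9*z + 18) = (z - 3)*(z + 1)*(z + 3)*(z^2 - 5*z + 6) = (z - 3)*(z - 2)*(z + 1)*(z + 3)*(z - 3)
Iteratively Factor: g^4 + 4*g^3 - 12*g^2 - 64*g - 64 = (g - 4)*(g^3 + 8*g^2 + 20*g + 16) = (g - 4)*(g + 2)*(g^2 + 6*g + 8) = (g - 4)*(g + 2)*(g + 4)*(g + 2)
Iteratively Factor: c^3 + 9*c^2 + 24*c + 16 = (c + 1)*(c^2 + 8*c + 16) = (c + 1)*(c + 4)*(c + 4)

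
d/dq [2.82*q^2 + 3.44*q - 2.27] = 5.64*q + 3.44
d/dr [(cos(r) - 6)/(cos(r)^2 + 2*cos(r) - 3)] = (cos(r)^2 - 12*cos(r) - 9)*sin(r)/(cos(r)^2 + 2*cos(r) - 3)^2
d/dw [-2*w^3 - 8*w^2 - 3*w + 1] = -6*w^2 - 16*w - 3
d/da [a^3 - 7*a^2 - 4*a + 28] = 3*a^2 - 14*a - 4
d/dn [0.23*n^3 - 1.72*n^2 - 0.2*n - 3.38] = 0.69*n^2 - 3.44*n - 0.2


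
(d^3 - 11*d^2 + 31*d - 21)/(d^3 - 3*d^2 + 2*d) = (d^2 - 10*d + 21)/(d*(d - 2))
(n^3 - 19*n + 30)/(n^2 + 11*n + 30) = (n^2 - 5*n + 6)/(n + 6)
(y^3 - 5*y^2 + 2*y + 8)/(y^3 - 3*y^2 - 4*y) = (y - 2)/y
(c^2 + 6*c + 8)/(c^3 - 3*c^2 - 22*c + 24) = (c + 2)/(c^2 - 7*c + 6)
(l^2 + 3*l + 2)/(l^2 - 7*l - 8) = (l + 2)/(l - 8)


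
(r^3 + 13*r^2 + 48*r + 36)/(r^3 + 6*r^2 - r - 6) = (r + 6)/(r - 1)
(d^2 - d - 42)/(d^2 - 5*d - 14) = (d + 6)/(d + 2)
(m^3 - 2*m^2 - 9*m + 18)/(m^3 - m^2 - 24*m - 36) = (m^2 - 5*m + 6)/(m^2 - 4*m - 12)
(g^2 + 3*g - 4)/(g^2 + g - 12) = (g - 1)/(g - 3)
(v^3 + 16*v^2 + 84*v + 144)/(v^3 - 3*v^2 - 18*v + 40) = (v^2 + 12*v + 36)/(v^2 - 7*v + 10)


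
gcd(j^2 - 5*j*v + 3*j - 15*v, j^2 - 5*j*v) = -j + 5*v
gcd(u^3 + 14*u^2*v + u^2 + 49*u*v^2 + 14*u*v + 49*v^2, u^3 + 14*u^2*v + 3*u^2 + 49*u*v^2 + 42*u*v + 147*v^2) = u^2 + 14*u*v + 49*v^2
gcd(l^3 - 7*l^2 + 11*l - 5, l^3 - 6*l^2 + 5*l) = l^2 - 6*l + 5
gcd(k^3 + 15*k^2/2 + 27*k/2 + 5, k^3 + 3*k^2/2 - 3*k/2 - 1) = k^2 + 5*k/2 + 1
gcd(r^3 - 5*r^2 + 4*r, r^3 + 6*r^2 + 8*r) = r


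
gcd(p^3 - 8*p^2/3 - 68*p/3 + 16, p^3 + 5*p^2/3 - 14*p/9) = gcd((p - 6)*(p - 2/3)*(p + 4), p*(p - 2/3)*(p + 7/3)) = p - 2/3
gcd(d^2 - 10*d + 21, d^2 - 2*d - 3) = d - 3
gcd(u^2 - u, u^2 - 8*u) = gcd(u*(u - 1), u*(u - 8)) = u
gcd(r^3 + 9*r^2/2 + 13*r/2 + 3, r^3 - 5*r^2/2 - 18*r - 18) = r^2 + 7*r/2 + 3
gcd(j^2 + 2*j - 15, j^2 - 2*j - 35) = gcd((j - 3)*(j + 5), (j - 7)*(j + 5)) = j + 5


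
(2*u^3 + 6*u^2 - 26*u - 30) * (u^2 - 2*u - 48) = 2*u^5 + 2*u^4 - 134*u^3 - 266*u^2 + 1308*u + 1440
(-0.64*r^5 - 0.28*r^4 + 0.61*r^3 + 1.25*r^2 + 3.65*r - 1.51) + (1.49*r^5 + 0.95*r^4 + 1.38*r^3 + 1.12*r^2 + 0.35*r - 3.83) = 0.85*r^5 + 0.67*r^4 + 1.99*r^3 + 2.37*r^2 + 4.0*r - 5.34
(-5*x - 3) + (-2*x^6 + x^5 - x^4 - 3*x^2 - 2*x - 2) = -2*x^6 + x^5 - x^4 - 3*x^2 - 7*x - 5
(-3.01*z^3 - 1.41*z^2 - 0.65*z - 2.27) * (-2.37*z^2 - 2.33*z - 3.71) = 7.1337*z^5 + 10.355*z^4 + 15.9929*z^3 + 12.1255*z^2 + 7.7006*z + 8.4217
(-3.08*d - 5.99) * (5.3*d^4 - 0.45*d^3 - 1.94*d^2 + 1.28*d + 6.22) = -16.324*d^5 - 30.361*d^4 + 8.6707*d^3 + 7.6782*d^2 - 26.8248*d - 37.2578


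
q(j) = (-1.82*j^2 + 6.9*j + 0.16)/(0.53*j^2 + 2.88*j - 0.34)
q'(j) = (6.9 - 3.64*j)/(0.53*j^2 + 2.88*j - 0.34) + (-1.06*j - 2.88)*(-1.82*j^2 + 6.9*j + 0.16)/(0.53*j^2 + 2.88*j - 0.34)^2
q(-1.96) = 5.15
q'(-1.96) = -2.51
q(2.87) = 0.40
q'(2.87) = -0.48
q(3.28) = 0.22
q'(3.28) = -0.43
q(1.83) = 1.00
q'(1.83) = -0.68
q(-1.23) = 3.60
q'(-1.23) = -1.85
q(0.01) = -0.74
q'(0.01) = -28.89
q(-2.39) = 6.37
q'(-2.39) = -3.19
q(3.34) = 0.19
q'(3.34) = -0.43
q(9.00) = -1.24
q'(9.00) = -0.15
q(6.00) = -0.67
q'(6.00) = -0.24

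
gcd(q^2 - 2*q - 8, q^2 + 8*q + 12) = q + 2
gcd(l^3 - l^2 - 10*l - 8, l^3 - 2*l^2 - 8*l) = l^2 - 2*l - 8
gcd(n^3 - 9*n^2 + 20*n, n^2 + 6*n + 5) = 1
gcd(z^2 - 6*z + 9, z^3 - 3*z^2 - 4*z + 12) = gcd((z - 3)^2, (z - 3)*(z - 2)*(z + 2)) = z - 3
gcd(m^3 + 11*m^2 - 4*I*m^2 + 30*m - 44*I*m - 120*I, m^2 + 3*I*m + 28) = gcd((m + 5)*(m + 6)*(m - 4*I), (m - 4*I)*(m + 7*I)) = m - 4*I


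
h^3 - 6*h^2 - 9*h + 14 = (h - 7)*(h - 1)*(h + 2)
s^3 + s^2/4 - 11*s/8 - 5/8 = (s - 5/4)*(s + 1/2)*(s + 1)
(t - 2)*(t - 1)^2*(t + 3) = t^4 - t^3 - 7*t^2 + 13*t - 6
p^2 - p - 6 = (p - 3)*(p + 2)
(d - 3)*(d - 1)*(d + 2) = d^3 - 2*d^2 - 5*d + 6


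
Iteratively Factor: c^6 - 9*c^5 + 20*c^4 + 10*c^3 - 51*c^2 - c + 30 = (c + 1)*(c^5 - 10*c^4 + 30*c^3 - 20*c^2 - 31*c + 30) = (c + 1)^2*(c^4 - 11*c^3 + 41*c^2 - 61*c + 30) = (c - 5)*(c + 1)^2*(c^3 - 6*c^2 + 11*c - 6) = (c - 5)*(c - 3)*(c + 1)^2*(c^2 - 3*c + 2) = (c - 5)*(c - 3)*(c - 2)*(c + 1)^2*(c - 1)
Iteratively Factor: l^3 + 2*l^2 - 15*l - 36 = (l + 3)*(l^2 - l - 12) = (l + 3)^2*(l - 4)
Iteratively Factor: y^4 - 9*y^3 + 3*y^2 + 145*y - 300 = (y + 4)*(y^3 - 13*y^2 + 55*y - 75) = (y - 3)*(y + 4)*(y^2 - 10*y + 25) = (y - 5)*(y - 3)*(y + 4)*(y - 5)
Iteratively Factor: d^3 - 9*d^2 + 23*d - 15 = (d - 3)*(d^2 - 6*d + 5) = (d - 3)*(d - 1)*(d - 5)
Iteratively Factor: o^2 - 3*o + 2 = (o - 2)*(o - 1)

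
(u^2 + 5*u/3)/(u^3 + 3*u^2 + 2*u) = (u + 5/3)/(u^2 + 3*u + 2)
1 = 1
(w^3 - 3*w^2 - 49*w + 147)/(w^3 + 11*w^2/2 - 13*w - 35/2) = 2*(w^2 - 10*w + 21)/(2*w^2 - 3*w - 5)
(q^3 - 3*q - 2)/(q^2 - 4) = (q^2 + 2*q + 1)/(q + 2)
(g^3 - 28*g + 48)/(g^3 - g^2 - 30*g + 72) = (g - 2)/(g - 3)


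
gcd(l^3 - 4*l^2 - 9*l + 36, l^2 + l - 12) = l - 3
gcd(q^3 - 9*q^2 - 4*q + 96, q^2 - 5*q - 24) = q^2 - 5*q - 24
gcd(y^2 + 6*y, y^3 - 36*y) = y^2 + 6*y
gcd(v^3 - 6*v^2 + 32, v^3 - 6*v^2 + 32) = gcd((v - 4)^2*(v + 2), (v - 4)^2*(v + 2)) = v^3 - 6*v^2 + 32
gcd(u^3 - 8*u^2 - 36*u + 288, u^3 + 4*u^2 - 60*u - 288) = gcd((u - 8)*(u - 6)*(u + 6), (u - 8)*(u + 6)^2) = u^2 - 2*u - 48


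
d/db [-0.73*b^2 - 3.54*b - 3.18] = -1.46*b - 3.54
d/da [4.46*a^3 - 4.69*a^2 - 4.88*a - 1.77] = 13.38*a^2 - 9.38*a - 4.88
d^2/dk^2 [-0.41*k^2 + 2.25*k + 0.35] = -0.820000000000000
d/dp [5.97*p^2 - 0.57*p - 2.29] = 11.94*p - 0.57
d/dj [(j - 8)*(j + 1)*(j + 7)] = 3*j^2 - 57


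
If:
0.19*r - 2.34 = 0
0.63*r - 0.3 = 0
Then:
No Solution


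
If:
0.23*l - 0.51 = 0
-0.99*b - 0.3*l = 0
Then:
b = -0.67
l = 2.22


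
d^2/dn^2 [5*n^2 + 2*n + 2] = 10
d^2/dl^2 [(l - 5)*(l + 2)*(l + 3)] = 6*l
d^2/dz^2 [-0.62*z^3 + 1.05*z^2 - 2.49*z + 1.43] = 2.1 - 3.72*z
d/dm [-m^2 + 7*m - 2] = 7 - 2*m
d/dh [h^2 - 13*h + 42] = 2*h - 13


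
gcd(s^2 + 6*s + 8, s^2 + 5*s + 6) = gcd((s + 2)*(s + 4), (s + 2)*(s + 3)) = s + 2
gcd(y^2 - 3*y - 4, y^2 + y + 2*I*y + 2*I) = y + 1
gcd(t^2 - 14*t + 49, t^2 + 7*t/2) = 1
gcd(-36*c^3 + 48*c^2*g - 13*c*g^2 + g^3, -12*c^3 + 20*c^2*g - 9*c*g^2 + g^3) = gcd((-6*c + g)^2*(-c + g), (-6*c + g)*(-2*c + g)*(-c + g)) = 6*c^2 - 7*c*g + g^2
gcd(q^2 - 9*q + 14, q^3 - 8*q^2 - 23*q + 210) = q - 7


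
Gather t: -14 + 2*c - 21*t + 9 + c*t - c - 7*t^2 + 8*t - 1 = c - 7*t^2 + t*(c - 13) - 6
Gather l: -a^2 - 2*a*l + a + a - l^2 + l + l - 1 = -a^2 + 2*a - l^2 + l*(2 - 2*a) - 1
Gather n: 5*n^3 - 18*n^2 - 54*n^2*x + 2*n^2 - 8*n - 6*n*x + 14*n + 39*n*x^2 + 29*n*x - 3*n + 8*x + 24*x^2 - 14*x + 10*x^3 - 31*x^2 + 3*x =5*n^3 + n^2*(-54*x - 16) + n*(39*x^2 + 23*x + 3) + 10*x^3 - 7*x^2 - 3*x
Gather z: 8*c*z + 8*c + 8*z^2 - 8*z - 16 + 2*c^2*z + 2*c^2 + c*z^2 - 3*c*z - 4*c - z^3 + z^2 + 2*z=2*c^2 + 4*c - z^3 + z^2*(c + 9) + z*(2*c^2 + 5*c - 6) - 16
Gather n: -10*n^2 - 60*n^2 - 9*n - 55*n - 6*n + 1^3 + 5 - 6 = -70*n^2 - 70*n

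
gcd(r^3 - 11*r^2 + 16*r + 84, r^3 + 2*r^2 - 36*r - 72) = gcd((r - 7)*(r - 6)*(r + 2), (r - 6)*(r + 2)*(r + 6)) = r^2 - 4*r - 12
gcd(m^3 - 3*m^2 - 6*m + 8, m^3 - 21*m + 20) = m^2 - 5*m + 4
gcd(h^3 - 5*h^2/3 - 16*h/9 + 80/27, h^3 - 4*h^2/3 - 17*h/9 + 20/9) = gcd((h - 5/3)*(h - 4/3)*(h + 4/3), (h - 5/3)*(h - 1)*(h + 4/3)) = h^2 - h/3 - 20/9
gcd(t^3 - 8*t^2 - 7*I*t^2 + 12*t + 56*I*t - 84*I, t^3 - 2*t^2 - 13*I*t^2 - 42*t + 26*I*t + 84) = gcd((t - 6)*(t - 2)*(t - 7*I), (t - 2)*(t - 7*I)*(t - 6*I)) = t^2 + t*(-2 - 7*I) + 14*I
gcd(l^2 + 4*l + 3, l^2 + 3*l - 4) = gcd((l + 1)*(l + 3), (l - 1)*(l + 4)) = 1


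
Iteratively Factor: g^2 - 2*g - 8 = (g + 2)*(g - 4)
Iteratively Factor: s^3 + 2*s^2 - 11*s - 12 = (s - 3)*(s^2 + 5*s + 4) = (s - 3)*(s + 1)*(s + 4)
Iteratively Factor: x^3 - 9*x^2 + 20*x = (x - 5)*(x^2 - 4*x) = (x - 5)*(x - 4)*(x)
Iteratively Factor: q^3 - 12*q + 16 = (q - 2)*(q^2 + 2*q - 8) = (q - 2)^2*(q + 4)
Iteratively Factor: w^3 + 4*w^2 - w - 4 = (w + 1)*(w^2 + 3*w - 4) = (w - 1)*(w + 1)*(w + 4)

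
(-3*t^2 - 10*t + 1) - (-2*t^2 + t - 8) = -t^2 - 11*t + 9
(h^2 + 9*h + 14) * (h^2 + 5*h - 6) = h^4 + 14*h^3 + 53*h^2 + 16*h - 84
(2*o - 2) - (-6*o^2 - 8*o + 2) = 6*o^2 + 10*o - 4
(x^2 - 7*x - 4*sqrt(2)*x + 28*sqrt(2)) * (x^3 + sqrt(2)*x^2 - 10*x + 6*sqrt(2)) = x^5 - 7*x^4 - 3*sqrt(2)*x^4 - 18*x^3 + 21*sqrt(2)*x^3 + 46*sqrt(2)*x^2 + 126*x^2 - 322*sqrt(2)*x - 48*x + 336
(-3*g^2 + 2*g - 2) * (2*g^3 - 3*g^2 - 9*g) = -6*g^5 + 13*g^4 + 17*g^3 - 12*g^2 + 18*g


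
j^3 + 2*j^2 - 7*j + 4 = (j - 1)^2*(j + 4)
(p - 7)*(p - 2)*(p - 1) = p^3 - 10*p^2 + 23*p - 14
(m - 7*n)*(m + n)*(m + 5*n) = m^3 - m^2*n - 37*m*n^2 - 35*n^3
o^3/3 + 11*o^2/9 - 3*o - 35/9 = (o/3 + 1/3)*(o - 7/3)*(o + 5)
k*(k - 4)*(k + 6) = k^3 + 2*k^2 - 24*k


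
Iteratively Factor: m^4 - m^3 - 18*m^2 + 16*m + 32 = (m - 4)*(m^3 + 3*m^2 - 6*m - 8) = (m - 4)*(m + 1)*(m^2 + 2*m - 8) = (m - 4)*(m + 1)*(m + 4)*(m - 2)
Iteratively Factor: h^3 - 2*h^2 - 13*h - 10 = (h - 5)*(h^2 + 3*h + 2) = (h - 5)*(h + 2)*(h + 1)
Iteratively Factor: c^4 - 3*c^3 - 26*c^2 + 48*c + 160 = (c + 2)*(c^3 - 5*c^2 - 16*c + 80) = (c - 4)*(c + 2)*(c^2 - c - 20) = (c - 5)*(c - 4)*(c + 2)*(c + 4)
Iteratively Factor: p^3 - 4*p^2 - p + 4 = (p + 1)*(p^2 - 5*p + 4) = (p - 4)*(p + 1)*(p - 1)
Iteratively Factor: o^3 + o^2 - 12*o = (o)*(o^2 + o - 12) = o*(o - 3)*(o + 4)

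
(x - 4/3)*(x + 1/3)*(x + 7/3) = x^3 + 4*x^2/3 - 25*x/9 - 28/27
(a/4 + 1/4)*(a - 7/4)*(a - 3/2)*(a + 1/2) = a^4/4 - 7*a^3/16 - 7*a^2/16 + 37*a/64 + 21/64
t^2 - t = t*(t - 1)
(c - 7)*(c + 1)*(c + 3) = c^3 - 3*c^2 - 25*c - 21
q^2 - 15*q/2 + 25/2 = (q - 5)*(q - 5/2)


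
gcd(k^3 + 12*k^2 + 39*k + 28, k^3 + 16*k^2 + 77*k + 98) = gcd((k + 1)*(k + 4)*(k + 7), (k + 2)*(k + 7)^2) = k + 7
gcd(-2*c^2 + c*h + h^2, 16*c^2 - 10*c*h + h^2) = 1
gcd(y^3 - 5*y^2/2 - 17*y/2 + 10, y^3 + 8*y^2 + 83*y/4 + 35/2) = y + 5/2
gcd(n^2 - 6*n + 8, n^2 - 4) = n - 2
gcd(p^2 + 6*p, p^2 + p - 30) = p + 6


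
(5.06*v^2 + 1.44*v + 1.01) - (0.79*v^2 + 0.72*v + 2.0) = 4.27*v^2 + 0.72*v - 0.99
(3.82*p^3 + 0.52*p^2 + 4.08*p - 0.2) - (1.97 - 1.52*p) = 3.82*p^3 + 0.52*p^2 + 5.6*p - 2.17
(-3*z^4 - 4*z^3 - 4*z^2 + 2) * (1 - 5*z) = 15*z^5 + 17*z^4 + 16*z^3 - 4*z^2 - 10*z + 2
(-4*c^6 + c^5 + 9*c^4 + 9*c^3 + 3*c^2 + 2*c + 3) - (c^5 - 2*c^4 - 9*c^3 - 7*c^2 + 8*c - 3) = -4*c^6 + 11*c^4 + 18*c^3 + 10*c^2 - 6*c + 6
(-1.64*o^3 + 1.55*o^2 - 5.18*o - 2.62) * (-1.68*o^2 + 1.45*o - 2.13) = 2.7552*o^5 - 4.982*o^4 + 14.4431*o^3 - 6.4109*o^2 + 7.2344*o + 5.5806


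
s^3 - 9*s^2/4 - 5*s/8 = s*(s - 5/2)*(s + 1/4)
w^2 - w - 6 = (w - 3)*(w + 2)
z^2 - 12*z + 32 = (z - 8)*(z - 4)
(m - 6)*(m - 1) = m^2 - 7*m + 6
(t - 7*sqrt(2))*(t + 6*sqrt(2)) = t^2 - sqrt(2)*t - 84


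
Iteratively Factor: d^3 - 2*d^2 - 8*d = (d - 4)*(d^2 + 2*d) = d*(d - 4)*(d + 2)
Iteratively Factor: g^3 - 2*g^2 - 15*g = (g - 5)*(g^2 + 3*g) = g*(g - 5)*(g + 3)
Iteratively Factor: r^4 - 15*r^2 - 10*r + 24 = (r + 2)*(r^3 - 2*r^2 - 11*r + 12) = (r + 2)*(r + 3)*(r^2 - 5*r + 4) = (r - 1)*(r + 2)*(r + 3)*(r - 4)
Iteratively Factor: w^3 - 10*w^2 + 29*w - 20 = (w - 4)*(w^2 - 6*w + 5) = (w - 5)*(w - 4)*(w - 1)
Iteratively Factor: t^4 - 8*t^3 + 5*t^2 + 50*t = (t + 2)*(t^3 - 10*t^2 + 25*t) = t*(t + 2)*(t^2 - 10*t + 25) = t*(t - 5)*(t + 2)*(t - 5)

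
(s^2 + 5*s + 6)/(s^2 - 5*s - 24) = (s + 2)/(s - 8)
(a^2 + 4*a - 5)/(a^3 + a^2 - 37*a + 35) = (a + 5)/(a^2 + 2*a - 35)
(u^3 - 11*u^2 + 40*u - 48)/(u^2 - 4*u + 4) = (u^3 - 11*u^2 + 40*u - 48)/(u^2 - 4*u + 4)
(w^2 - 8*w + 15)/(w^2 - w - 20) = (w - 3)/(w + 4)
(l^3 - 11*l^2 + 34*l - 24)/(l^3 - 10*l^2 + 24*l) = (l - 1)/l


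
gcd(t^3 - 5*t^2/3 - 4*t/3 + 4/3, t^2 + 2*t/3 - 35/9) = 1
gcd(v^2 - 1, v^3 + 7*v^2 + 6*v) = v + 1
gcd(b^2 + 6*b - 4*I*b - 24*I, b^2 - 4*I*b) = b - 4*I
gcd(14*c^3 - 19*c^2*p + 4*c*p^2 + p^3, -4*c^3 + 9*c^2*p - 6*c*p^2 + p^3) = -c + p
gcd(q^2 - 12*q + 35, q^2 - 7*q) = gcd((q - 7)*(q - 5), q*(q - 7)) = q - 7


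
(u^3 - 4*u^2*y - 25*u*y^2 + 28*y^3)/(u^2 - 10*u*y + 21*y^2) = (-u^2 - 3*u*y + 4*y^2)/(-u + 3*y)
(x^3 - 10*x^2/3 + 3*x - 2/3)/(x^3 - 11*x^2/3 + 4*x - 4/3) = (3*x - 1)/(3*x - 2)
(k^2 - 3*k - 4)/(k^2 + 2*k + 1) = (k - 4)/(k + 1)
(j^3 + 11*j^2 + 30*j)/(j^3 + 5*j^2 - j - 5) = j*(j + 6)/(j^2 - 1)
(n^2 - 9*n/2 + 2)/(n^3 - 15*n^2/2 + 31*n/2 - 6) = 1/(n - 3)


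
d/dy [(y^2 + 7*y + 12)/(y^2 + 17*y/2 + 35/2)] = 2*(3*y^2 + 22*y + 41)/(4*y^4 + 68*y^3 + 429*y^2 + 1190*y + 1225)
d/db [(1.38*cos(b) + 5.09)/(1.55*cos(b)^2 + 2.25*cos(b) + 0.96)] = (2.139*cos(b)^2 + 15.779*cos(b) + 10.1277)*sin(b)/(2.4025*cos(b)^4 + 6.975*cos(b)^3 + 8.0385*cos(b)^2 + 4.32*cos(b) + 0.9216)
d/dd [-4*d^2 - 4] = -8*d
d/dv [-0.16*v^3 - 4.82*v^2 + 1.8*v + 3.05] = -0.48*v^2 - 9.64*v + 1.8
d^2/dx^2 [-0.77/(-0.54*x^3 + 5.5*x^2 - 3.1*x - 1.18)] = ((8.47 - 2.4948*x)*(0.54*x^3 - 5.5*x^2 + 3.1*x + 1.18) + 0.77*(1.62*x^2 - 11.0*x + 3.1)*(3.24*x^2 - 22.0*x + 6.2))/(0.54*x^3 - 5.5*x^2 + 3.1*x + 1.18)^3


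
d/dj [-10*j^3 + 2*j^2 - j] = -30*j^2 + 4*j - 1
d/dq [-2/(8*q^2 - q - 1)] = 2*(16*q - 1)/(-8*q^2 + q + 1)^2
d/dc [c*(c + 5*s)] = 2*c + 5*s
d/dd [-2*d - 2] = -2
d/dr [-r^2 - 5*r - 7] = -2*r - 5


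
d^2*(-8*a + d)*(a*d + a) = -8*a^2*d^3 - 8*a^2*d^2 + a*d^4 + a*d^3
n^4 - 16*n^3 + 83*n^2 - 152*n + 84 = (n - 7)*(n - 6)*(n - 2)*(n - 1)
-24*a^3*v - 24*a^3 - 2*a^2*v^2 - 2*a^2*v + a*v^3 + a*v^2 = (-6*a + v)*(4*a + v)*(a*v + a)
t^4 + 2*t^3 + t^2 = t^2*(t + 1)^2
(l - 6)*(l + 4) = l^2 - 2*l - 24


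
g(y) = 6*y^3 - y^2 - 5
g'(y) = 18*y^2 - 2*y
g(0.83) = -2.26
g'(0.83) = 10.74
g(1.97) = 36.99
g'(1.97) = 65.92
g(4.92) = 685.37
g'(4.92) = 425.88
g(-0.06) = -5.00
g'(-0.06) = 0.18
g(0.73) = -3.20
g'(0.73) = 8.13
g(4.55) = 539.48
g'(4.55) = 363.54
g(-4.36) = -521.30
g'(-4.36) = 350.89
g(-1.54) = -29.29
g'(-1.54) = 45.77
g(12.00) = 10219.00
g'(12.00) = 2568.00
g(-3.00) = -176.00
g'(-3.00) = 168.00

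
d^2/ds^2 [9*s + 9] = 0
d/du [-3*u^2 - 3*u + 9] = -6*u - 3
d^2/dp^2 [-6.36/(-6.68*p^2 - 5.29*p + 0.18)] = (-567.596928*p^2 - 449.489184*p + 6.36*(13.36*p + 5.29)*(26.72*p + 10.58) + 15.294528)/(6.68*p^2 + 5.29*p - 0.18)^3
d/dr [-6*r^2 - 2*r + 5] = -12*r - 2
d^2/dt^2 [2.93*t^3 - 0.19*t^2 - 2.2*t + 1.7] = 17.58*t - 0.38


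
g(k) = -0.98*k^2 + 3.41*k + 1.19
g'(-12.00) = 26.93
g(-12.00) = -180.85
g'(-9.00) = 21.05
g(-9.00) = -108.88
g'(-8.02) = 19.13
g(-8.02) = -89.19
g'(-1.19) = 5.74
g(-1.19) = -4.26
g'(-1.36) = 6.08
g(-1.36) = -5.26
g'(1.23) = 1.00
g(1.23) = 3.90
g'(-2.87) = 9.04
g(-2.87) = -16.67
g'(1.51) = 0.45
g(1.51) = 4.10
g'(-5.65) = 14.48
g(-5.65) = -49.36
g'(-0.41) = 4.21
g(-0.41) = -0.37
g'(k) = 3.41 - 1.96*k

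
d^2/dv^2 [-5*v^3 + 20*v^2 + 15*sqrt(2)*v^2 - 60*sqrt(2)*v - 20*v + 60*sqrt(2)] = -30*v + 40 + 30*sqrt(2)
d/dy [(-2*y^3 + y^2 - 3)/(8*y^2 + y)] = (-16*y^4 - 4*y^3 + y^2 + 48*y + 3)/(y^2*(64*y^2 + 16*y + 1))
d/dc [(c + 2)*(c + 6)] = 2*c + 8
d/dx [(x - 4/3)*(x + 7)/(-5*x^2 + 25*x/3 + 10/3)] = 6*(11*x^2 - 26*x + 29)/(5*(9*x^4 - 30*x^3 + 13*x^2 + 20*x + 4))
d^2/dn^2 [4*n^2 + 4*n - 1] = 8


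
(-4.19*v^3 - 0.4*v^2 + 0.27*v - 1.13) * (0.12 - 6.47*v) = 27.1093*v^4 + 2.0852*v^3 - 1.7949*v^2 + 7.3435*v - 0.1356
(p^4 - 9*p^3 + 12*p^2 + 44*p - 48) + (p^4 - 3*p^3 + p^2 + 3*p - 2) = 2*p^4 - 12*p^3 + 13*p^2 + 47*p - 50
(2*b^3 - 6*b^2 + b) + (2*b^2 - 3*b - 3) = 2*b^3 - 4*b^2 - 2*b - 3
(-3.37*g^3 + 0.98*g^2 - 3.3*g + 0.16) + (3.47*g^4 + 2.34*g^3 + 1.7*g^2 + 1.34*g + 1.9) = 3.47*g^4 - 1.03*g^3 + 2.68*g^2 - 1.96*g + 2.06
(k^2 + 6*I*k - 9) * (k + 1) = k^3 + k^2 + 6*I*k^2 - 9*k + 6*I*k - 9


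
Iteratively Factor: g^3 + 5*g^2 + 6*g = (g)*(g^2 + 5*g + 6) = g*(g + 3)*(g + 2)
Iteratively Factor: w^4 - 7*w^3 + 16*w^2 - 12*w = (w - 3)*(w^3 - 4*w^2 + 4*w) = (w - 3)*(w - 2)*(w^2 - 2*w) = (w - 3)*(w - 2)^2*(w)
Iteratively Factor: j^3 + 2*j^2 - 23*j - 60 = (j - 5)*(j^2 + 7*j + 12) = (j - 5)*(j + 3)*(j + 4)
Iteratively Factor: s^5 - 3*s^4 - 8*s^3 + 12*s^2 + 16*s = (s)*(s^4 - 3*s^3 - 8*s^2 + 12*s + 16) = s*(s - 2)*(s^3 - s^2 - 10*s - 8) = s*(s - 4)*(s - 2)*(s^2 + 3*s + 2) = s*(s - 4)*(s - 2)*(s + 2)*(s + 1)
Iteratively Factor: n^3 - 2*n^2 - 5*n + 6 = (n - 3)*(n^2 + n - 2) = (n - 3)*(n + 2)*(n - 1)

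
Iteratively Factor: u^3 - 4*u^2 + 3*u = (u - 1)*(u^2 - 3*u) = (u - 3)*(u - 1)*(u)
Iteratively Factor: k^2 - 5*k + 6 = (k - 2)*(k - 3)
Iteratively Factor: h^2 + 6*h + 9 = (h + 3)*(h + 3)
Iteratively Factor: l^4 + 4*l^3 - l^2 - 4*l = (l - 1)*(l^3 + 5*l^2 + 4*l) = (l - 1)*(l + 1)*(l^2 + 4*l) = (l - 1)*(l + 1)*(l + 4)*(l)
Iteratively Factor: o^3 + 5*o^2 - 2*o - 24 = (o - 2)*(o^2 + 7*o + 12) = (o - 2)*(o + 4)*(o + 3)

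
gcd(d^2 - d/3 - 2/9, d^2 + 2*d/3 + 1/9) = d + 1/3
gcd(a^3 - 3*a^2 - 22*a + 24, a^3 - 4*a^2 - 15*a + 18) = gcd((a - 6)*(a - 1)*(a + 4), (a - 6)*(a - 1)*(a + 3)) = a^2 - 7*a + 6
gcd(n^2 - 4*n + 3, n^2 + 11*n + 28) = 1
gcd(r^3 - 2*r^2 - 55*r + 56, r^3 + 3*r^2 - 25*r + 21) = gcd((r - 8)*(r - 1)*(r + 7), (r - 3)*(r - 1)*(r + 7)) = r^2 + 6*r - 7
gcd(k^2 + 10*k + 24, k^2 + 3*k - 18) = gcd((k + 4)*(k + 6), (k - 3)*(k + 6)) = k + 6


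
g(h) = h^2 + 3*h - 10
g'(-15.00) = -27.00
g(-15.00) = 170.00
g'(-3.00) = -3.00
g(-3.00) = -10.00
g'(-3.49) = -3.98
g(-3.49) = -8.29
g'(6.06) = 15.12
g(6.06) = 44.90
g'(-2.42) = -1.84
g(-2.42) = -11.40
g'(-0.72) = 1.56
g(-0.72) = -11.64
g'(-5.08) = -7.16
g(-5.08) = 0.57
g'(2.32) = 7.64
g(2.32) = 2.34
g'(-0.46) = 2.08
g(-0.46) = -11.17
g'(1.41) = 5.82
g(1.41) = -3.78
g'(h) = 2*h + 3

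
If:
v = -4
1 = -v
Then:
No Solution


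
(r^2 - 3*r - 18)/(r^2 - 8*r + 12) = (r + 3)/(r - 2)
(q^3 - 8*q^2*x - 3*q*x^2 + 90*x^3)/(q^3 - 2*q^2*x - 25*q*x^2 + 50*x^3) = (-q^2 + 3*q*x + 18*x^2)/(-q^2 - 3*q*x + 10*x^2)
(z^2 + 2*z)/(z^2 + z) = (z + 2)/(z + 1)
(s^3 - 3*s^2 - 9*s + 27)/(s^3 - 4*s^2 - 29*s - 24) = (s^2 - 6*s + 9)/(s^2 - 7*s - 8)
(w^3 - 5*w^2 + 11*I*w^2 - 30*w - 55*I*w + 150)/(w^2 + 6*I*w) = w - 5 + 5*I - 25*I/w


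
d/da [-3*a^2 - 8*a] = -6*a - 8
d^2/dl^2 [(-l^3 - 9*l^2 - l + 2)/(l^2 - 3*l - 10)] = 2*(-47*l^3 - 354*l^2 - 348*l - 832)/(l^6 - 9*l^5 - 3*l^4 + 153*l^3 + 30*l^2 - 900*l - 1000)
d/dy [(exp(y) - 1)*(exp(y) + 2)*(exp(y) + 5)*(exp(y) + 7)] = (4*exp(3*y) + 39*exp(2*y) + 90*exp(y) + 11)*exp(y)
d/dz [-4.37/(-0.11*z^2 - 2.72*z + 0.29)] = (-0.9614*z - 11.8864)/(0.11*z^2 + 2.72*z - 0.29)^2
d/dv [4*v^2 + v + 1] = 8*v + 1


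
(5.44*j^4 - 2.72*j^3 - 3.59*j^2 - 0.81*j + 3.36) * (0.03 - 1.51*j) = -8.2144*j^5 + 4.2704*j^4 + 5.3393*j^3 + 1.1154*j^2 - 5.0979*j + 0.1008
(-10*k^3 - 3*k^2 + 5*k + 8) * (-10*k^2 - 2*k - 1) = 100*k^5 + 50*k^4 - 34*k^3 - 87*k^2 - 21*k - 8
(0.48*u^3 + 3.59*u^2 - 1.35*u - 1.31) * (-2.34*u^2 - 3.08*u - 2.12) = -1.1232*u^5 - 9.879*u^4 - 8.9158*u^3 - 0.3874*u^2 + 6.8968*u + 2.7772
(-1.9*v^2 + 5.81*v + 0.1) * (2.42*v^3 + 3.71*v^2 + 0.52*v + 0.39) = -4.598*v^5 + 7.0112*v^4 + 20.8091*v^3 + 2.6512*v^2 + 2.3179*v + 0.039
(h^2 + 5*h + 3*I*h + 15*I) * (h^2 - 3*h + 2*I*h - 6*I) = h^4 + 2*h^3 + 5*I*h^3 - 21*h^2 + 10*I*h^2 - 12*h - 75*I*h + 90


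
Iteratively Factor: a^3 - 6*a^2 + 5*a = (a)*(a^2 - 6*a + 5) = a*(a - 5)*(a - 1)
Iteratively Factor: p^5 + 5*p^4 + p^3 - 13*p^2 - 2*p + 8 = (p - 1)*(p^4 + 6*p^3 + 7*p^2 - 6*p - 8) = (p - 1)*(p + 2)*(p^3 + 4*p^2 - p - 4) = (p - 1)^2*(p + 2)*(p^2 + 5*p + 4) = (p - 1)^2*(p + 2)*(p + 4)*(p + 1)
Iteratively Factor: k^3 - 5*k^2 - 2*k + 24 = (k + 2)*(k^2 - 7*k + 12) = (k - 3)*(k + 2)*(k - 4)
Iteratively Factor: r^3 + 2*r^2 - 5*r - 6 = (r + 1)*(r^2 + r - 6) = (r - 2)*(r + 1)*(r + 3)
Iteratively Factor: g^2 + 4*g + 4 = (g + 2)*(g + 2)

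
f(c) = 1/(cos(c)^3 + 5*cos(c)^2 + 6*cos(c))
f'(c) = (3*sin(c)*cos(c)^2 + 10*sin(c)*cos(c) + 6*sin(c))/(cos(c)^3 + 5*cos(c)^2 + 6*cos(c))^2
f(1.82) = -0.84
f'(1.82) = 2.54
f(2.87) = -0.49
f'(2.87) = -0.06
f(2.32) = -0.48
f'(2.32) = 0.10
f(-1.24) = 0.40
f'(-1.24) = -1.44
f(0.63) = 0.12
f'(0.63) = 0.13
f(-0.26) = 0.09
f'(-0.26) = -0.04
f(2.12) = -0.52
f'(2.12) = 0.37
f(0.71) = 0.13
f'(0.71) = 0.16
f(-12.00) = 0.11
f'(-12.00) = 0.10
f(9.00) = -0.48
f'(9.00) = -0.06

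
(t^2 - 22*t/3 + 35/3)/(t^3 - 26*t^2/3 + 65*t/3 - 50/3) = (3*t - 7)/(3*t^2 - 11*t + 10)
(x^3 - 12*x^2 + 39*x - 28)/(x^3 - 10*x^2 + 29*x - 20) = (x - 7)/(x - 5)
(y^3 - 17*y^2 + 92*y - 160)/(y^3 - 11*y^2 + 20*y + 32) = (y - 5)/(y + 1)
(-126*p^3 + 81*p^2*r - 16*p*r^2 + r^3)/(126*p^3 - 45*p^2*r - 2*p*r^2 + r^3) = (-7*p + r)/(7*p + r)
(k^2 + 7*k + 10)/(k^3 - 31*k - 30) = (k + 2)/(k^2 - 5*k - 6)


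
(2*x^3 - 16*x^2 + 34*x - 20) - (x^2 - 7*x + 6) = 2*x^3 - 17*x^2 + 41*x - 26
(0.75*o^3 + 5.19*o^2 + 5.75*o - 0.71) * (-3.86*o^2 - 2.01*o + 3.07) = -2.895*o^5 - 21.5409*o^4 - 30.3244*o^3 + 7.1164*o^2 + 19.0796*o - 2.1797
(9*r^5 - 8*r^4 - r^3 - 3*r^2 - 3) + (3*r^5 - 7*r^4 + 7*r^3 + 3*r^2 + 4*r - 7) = 12*r^5 - 15*r^4 + 6*r^3 + 4*r - 10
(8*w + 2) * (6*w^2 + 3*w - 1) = 48*w^3 + 36*w^2 - 2*w - 2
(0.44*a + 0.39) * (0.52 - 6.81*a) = -2.9964*a^2 - 2.4271*a + 0.2028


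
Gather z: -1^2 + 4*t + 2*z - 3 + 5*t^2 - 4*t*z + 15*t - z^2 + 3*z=5*t^2 + 19*t - z^2 + z*(5 - 4*t) - 4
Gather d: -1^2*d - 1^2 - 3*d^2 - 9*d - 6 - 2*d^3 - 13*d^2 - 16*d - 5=-2*d^3 - 16*d^2 - 26*d - 12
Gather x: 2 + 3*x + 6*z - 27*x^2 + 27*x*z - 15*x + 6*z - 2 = -27*x^2 + x*(27*z - 12) + 12*z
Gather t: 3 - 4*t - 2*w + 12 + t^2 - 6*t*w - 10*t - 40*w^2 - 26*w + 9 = t^2 + t*(-6*w - 14) - 40*w^2 - 28*w + 24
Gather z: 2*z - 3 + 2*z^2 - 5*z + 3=2*z^2 - 3*z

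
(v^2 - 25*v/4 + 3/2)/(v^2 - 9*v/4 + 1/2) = (v - 6)/(v - 2)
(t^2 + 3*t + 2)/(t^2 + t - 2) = (t + 1)/(t - 1)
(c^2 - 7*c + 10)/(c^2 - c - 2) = (c - 5)/(c + 1)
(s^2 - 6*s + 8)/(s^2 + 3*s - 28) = (s - 2)/(s + 7)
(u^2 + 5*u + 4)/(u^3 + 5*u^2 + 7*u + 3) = (u + 4)/(u^2 + 4*u + 3)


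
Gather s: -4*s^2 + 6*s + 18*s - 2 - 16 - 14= -4*s^2 + 24*s - 32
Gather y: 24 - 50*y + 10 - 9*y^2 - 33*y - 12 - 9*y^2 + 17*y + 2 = -18*y^2 - 66*y + 24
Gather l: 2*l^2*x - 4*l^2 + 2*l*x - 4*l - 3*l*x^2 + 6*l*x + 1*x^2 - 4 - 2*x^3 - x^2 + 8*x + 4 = l^2*(2*x - 4) + l*(-3*x^2 + 8*x - 4) - 2*x^3 + 8*x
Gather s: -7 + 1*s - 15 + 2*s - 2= 3*s - 24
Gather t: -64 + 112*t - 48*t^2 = -48*t^2 + 112*t - 64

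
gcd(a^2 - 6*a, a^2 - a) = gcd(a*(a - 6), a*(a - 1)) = a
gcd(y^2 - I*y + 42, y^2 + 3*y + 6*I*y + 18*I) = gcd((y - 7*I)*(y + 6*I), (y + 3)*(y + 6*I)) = y + 6*I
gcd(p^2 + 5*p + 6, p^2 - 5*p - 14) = p + 2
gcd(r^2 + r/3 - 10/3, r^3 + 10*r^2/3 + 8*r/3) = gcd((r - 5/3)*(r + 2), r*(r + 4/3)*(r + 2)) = r + 2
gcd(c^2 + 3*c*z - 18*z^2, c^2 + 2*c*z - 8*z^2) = 1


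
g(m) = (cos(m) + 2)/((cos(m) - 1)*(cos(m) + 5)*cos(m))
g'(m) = (cos(m) + 2)*sin(m)/((cos(m) - 1)*(cos(m) + 5)*cos(m)^2) + (cos(m) + 2)*sin(m)/((cos(m) - 1)*(cos(m) + 5)^2*cos(m)) - sin(m)/((cos(m) - 1)*(cos(m) + 5)*cos(m)) + (cos(m) + 2)*sin(m)/((cos(m) - 1)^2*(cos(m) + 5)*cos(m))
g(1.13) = -1.83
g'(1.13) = -0.61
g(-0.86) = -2.07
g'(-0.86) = -2.42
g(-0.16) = -39.57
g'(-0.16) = -488.21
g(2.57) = 0.18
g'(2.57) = -0.23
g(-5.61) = -2.82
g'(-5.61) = 6.14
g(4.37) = 0.80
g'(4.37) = 3.08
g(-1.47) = -4.55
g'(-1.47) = 38.69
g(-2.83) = 0.14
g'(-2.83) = 0.10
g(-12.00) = -3.69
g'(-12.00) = 10.70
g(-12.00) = -3.69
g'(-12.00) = 10.70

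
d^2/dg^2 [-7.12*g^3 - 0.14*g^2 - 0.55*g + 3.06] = -42.72*g - 0.28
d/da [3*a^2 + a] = 6*a + 1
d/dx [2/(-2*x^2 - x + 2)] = 2*(4*x + 1)/(2*x^2 + x - 2)^2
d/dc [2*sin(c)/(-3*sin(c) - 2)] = -4*cos(c)/(3*sin(c) + 2)^2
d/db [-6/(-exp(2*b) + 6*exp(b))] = 12*(3 - exp(b))*exp(-b)/(exp(b) - 6)^2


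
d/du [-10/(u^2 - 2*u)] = 20*(u - 1)/(u^2*(u - 2)^2)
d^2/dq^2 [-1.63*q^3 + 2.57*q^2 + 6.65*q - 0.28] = 5.14 - 9.78*q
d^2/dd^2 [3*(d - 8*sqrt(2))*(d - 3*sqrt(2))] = 6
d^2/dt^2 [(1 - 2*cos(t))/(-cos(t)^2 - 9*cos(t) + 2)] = 2*(-18*(1 - cos(2*t))^2*cos(t) + 22*(1 - cos(2*t))^2 - 55*cos(t) + 182*cos(2*t) - 9*cos(3*t) + 4*cos(5*t) - 282)/(18*cos(t) + cos(2*t) - 3)^3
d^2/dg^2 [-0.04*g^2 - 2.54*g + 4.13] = -0.0800000000000000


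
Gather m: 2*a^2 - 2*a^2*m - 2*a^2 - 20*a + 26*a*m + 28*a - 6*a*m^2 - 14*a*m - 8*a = -6*a*m^2 + m*(-2*a^2 + 12*a)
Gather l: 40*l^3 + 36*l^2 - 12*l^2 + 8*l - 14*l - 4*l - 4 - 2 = 40*l^3 + 24*l^2 - 10*l - 6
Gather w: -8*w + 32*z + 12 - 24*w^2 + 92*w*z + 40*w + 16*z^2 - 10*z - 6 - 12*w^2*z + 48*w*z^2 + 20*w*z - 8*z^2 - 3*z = w^2*(-12*z - 24) + w*(48*z^2 + 112*z + 32) + 8*z^2 + 19*z + 6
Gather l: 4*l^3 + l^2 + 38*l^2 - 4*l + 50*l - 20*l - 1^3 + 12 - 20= 4*l^3 + 39*l^2 + 26*l - 9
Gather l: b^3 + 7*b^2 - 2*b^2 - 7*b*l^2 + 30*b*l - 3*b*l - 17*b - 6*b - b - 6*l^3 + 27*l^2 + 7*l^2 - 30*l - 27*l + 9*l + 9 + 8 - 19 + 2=b^3 + 5*b^2 - 24*b - 6*l^3 + l^2*(34 - 7*b) + l*(27*b - 48)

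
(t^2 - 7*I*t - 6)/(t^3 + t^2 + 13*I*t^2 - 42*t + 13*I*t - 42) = (t^2 - 7*I*t - 6)/(t^3 + t^2*(1 + 13*I) + t*(-42 + 13*I) - 42)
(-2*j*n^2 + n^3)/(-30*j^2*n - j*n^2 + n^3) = n*(2*j - n)/(30*j^2 + j*n - n^2)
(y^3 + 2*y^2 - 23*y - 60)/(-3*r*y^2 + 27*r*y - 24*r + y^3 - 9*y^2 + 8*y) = (-y^3 - 2*y^2 + 23*y + 60)/(3*r*y^2 - 27*r*y + 24*r - y^3 + 9*y^2 - 8*y)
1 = 1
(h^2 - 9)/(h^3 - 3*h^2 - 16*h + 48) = (h + 3)/(h^2 - 16)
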